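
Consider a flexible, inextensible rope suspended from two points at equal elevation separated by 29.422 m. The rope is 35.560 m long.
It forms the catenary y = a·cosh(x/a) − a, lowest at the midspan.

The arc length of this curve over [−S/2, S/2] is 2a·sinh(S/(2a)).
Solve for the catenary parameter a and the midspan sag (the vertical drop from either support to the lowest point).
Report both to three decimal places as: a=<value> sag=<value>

a=13.542 sag=8.808

seed: a₀ = √(S³/(24(L−S))) = √(29.422³/(24·6.138)) = 13.148894
iter 1: u=1.118801  f(a)=+3.958e-01  f'(a)=-1.056e+00  a ← 13.148894 − (+3.958e-01/-1.056e+00) = 13.523769
iter 2: u=1.087788  f(a)=+1.756e-02  f'(a)=-9.640e-01  a ← 13.523769 − (+1.756e-02/-9.640e-01) = 13.541982
iter 3: u=1.086325  f(a)=+3.810e-05  f'(a)=-9.599e-01  a ← 13.541982 − (+3.810e-05/-9.599e-01) = 13.542021
iter 4: u=1.086322  f(a)=+1.803e-10  f'(a)=-9.598e-01  a ← 13.542021 − (+1.803e-10/-9.598e-01) = 13.542021
iter 5: u=1.086322  f(a)=+7.105e-15  f'(a)=-9.598e-01  a ← 13.542021 − (+7.105e-15/-9.598e-01) = 13.542021
converged: |Δa| < 1e-12 after 5 iterations
sag = a·(cosh(S/(2a)) − 1) = 13.542021·(cosh(1.086322) − 1) = 8.807805
T_max/T_min = cosh(S/(2a)) = 1.650405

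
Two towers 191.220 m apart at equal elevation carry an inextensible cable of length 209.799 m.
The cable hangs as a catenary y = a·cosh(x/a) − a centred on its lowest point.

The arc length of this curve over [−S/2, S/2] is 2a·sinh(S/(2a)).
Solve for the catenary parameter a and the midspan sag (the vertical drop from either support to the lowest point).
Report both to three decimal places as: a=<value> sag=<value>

a=127.008 sag=37.719

seed: a₀ = √(S³/(24(L−S))) = √(191.220³/(24·18.579)) = 125.222734
iter 1: u=0.763520  f(a)=+5.491e-01  f'(a)=-3.144e-01  a ← 125.222734 − (+5.491e-01/-3.144e-01) = 126.969312
iter 2: u=0.753017  f(a)=+1.170e-02  f'(a)=-3.011e-01  a ← 126.969312 − (+1.170e-02/-3.011e-01) = 127.008165
iter 3: u=0.752786  f(a)=+5.568e-06  f'(a)=-3.008e-01  a ← 127.008165 − (+5.568e-06/-3.008e-01) = 127.008184
iter 4: u=0.752786  f(a)=+1.251e-12  f'(a)=-3.008e-01  a ← 127.008184 − (+1.251e-12/-3.008e-01) = 127.008184
converged: |Δa| < 1e-12 after 4 iterations
sag = a·(cosh(S/(2a)) − 1) = 127.008184·(cosh(0.752786) − 1) = 37.718814
T_max/T_min = cosh(S/(2a)) = 1.296979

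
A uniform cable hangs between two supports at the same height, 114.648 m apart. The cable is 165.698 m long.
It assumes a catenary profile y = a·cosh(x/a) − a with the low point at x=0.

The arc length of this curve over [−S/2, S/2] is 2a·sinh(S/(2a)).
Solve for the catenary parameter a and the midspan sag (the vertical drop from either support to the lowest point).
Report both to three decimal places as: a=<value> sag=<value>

seed: a₀ = √(S³/(24(L−S))) = √(114.648³/(24·51.050)) = 35.070845
iter 1: u=1.634520  f(a)=+7.270e+00  f'(a)=-3.767e+00  a ← 35.070845 − (+7.270e+00/-3.767e+00) = 37.000661
iter 2: u=1.549270  f(a)=+6.432e-01  f'(a)=-3.127e+00  a ← 37.000661 − (+6.432e-01/-3.127e+00) = 37.206317
iter 3: u=1.540706  f(a)=+6.114e-03  f'(a)=-3.068e+00  a ← 37.206317 − (+6.114e-03/-3.068e+00) = 37.208310
iter 4: u=1.540624  f(a)=+5.641e-07  f'(a)=-3.068e+00  a ← 37.208310 − (+5.641e-07/-3.068e+00) = 37.208310
iter 5: u=1.540624  f(a)=+2.842e-14  f'(a)=-3.068e+00  a ← 37.208310 − (+2.842e-14/-3.068e+00) = 37.208310
converged: |Δa| < 1e-12 after 5 iterations
sag = a·(cosh(S/(2a)) − 1) = 37.208310·(cosh(1.540624) − 1) = 53.612476
T_max/T_min = cosh(S/(2a)) = 2.440874

a=37.208 sag=53.612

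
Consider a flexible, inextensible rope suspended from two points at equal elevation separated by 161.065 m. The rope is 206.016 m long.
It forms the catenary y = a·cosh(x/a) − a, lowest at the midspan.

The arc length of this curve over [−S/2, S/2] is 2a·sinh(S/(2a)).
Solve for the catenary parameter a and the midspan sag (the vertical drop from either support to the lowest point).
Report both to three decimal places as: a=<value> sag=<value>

seed: a₀ = √(S³/(24(L−S))) = √(161.065³/(24·44.951)) = 62.233821
iter 1: u=1.294031  f(a)=+3.917e+00  f'(a)=-1.701e+00  a ← 62.233821 − (+3.917e+00/-1.701e+00) = 64.536125
iter 2: u=1.247867  f(a)=+2.279e-01  f'(a)=-1.509e+00  a ← 64.536125 − (+2.279e-01/-1.509e+00) = 64.687158
iter 3: u=1.244953  f(a)=+8.764e-04  f'(a)=-1.497e+00  a ← 64.687158 − (+8.764e-04/-1.497e+00) = 64.687744
iter 4: u=1.244942  f(a)=+1.308e-08  f'(a)=-1.497e+00  a ← 64.687744 − (+1.308e-08/-1.497e+00) = 64.687744
iter 5: u=1.244942  f(a)=+2.842e-14  f'(a)=-1.497e+00  a ← 64.687744 − (+2.842e-14/-1.497e+00) = 64.687744
converged: |Δa| < 1e-12 after 5 iterations
sag = a·(cosh(S/(2a)) − 1) = 64.687744·(cosh(1.244942) − 1) = 56.947581
T_max/T_min = cosh(S/(2a)) = 1.880346

a=64.688 sag=56.948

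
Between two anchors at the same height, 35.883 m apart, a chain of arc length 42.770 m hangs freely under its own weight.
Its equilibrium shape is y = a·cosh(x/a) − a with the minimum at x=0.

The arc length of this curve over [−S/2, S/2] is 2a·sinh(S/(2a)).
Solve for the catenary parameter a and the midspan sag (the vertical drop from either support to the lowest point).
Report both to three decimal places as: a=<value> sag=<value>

a=17.181 sag=10.251

seed: a₀ = √(S³/(24(L−S))) = √(35.883³/(24·6.887)) = 16.719083
iter 1: u=1.073115  f(a)=+4.076e-01  f'(a)=-9.227e-01  a ← 16.719083 − (+4.076e-01/-9.227e-01) = 17.160819
iter 2: u=1.045492  f(a)=+1.671e-02  f'(a)=-8.484e-01  a ← 17.160819 − (+1.671e-02/-8.484e-01) = 17.180517
iter 3: u=1.044293  f(a)=+3.076e-05  f'(a)=-8.453e-01  a ← 17.180517 − (+3.076e-05/-8.453e-01) = 17.180553
iter 4: u=1.044291  f(a)=+1.046e-10  f'(a)=-8.453e-01  a ← 17.180553 − (+1.046e-10/-8.453e-01) = 17.180553
iter 5: u=1.044291  f(a)=+0.000e+00  f'(a)=-8.453e-01  a ← 17.180553 − (+0.000e+00/-8.453e-01) = 17.180553
converged: |Δa| < 1e-12 after 5 iterations
sag = a·(cosh(S/(2a)) − 1) = 17.180553·(cosh(1.044291) − 1) = 10.250991
T_max/T_min = cosh(S/(2a)) = 1.596662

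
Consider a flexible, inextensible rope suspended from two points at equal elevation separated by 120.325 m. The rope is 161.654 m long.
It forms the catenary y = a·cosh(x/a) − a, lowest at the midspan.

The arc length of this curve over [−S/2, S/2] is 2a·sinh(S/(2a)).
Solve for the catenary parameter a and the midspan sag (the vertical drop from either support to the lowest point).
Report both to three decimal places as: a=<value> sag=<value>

seed: a₀ = √(S³/(24(L−S))) = √(120.325³/(24·41.329)) = 41.908367
iter 1: u=1.435573  f(a)=+4.474e+00  f'(a)=-2.410e+00  a ← 41.908367 − (+4.474e+00/-2.410e+00) = 43.764759
iter 2: u=1.374679  f(a)=+3.144e-01  f'(a)=-2.082e+00  a ← 43.764759 − (+3.144e-01/-2.082e+00) = 43.915781
iter 3: u=1.369952  f(a)=+1.813e-03  f'(a)=-2.058e+00  a ← 43.915781 − (+1.813e-03/-2.058e+00) = 43.916662
iter 4: u=1.369924  f(a)=+6.103e-08  f'(a)=-2.058e+00  a ← 43.916662 − (+6.103e-08/-2.058e+00) = 43.916662
iter 5: u=1.369924  f(a)=+2.842e-14  f'(a)=-2.058e+00  a ← 43.916662 − (+2.842e-14/-2.058e+00) = 43.916662
converged: |Δa| < 1e-12 after 5 iterations
sag = a·(cosh(S/(2a)) − 1) = 43.916662·(cosh(1.369924) − 1) = 48.070713
T_max/T_min = cosh(S/(2a)) = 2.094589

a=43.917 sag=48.071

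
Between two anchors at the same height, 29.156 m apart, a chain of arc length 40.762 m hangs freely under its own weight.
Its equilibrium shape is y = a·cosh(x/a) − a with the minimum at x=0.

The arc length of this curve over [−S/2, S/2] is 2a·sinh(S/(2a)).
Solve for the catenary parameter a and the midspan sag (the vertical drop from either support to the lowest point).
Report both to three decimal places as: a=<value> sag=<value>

seed: a₀ = √(S³/(24(L−S))) = √(29.156³/(24·11.606)) = 9.432895
iter 1: u=1.545443  f(a)=+1.467e+00  f'(a)=-3.101e+00  a ← 9.432895 − (+1.467e+00/-3.101e+00) = 9.906138
iter 2: u=1.471613  f(a)=+1.177e-01  f'(a)=-2.622e+00  a ← 9.906138 − (+1.177e-01/-2.622e+00) = 9.951017
iter 3: u=1.464976  f(a)=+9.022e-04  f'(a)=-2.582e+00  a ← 9.951017 − (+9.022e-04/-2.582e+00) = 9.951366
iter 4: u=1.464924  f(a)=+5.394e-08  f'(a)=-2.581e+00  a ← 9.951366 − (+5.394e-08/-2.581e+00) = 9.951366
iter 5: u=1.464924  f(a)=+0.000e+00  f'(a)=-2.581e+00  a ← 9.951366 − (+0.000e+00/-2.581e+00) = 9.951366
converged: |Δa| < 1e-12 after 5 iterations
sag = a·(cosh(S/(2a)) − 1) = 9.951366·(cosh(1.464924) − 1) = 12.729349
T_max/T_min = cosh(S/(2a)) = 2.279156

a=9.951 sag=12.729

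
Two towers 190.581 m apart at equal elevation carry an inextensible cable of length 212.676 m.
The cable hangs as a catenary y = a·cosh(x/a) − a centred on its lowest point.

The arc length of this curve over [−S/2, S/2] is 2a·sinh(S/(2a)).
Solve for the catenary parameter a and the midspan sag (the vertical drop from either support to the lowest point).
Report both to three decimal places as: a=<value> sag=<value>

a=116.189 sag=41.316

seed: a₀ = √(S³/(24(L−S))) = √(190.581³/(24·22.095)) = 114.252781
iter 1: u=0.834032  f(a)=+7.813e-01  f'(a)=-4.144e-01  a ← 114.252781 − (+7.813e-01/-4.144e-01) = 116.138423
iter 2: u=0.820491  f(a)=+1.976e-02  f'(a)=-3.936e-01  a ← 116.138423 − (+1.976e-02/-3.936e-01) = 116.188629
iter 3: u=0.820136  f(a)=+1.337e-05  f'(a)=-3.931e-01  a ← 116.188629 − (+1.337e-05/-3.931e-01) = 116.188663
iter 4: u=0.820136  f(a)=+6.111e-12  f'(a)=-3.931e-01  a ← 116.188663 − (+6.111e-12/-3.931e-01) = 116.188663
converged: |Δa| < 1e-12 after 4 iterations
sag = a·(cosh(S/(2a)) − 1) = 116.188663·(cosh(0.820136) − 1) = 41.315545
T_max/T_min = cosh(S/(2a)) = 1.355590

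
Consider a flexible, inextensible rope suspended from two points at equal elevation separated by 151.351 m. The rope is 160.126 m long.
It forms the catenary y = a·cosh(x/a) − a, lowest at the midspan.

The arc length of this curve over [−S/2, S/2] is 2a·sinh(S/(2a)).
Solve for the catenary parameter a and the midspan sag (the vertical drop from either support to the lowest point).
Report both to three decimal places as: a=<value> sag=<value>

seed: a₀ = √(S³/(24(L−S))) = √(151.351³/(24·8.775)) = 128.306530
iter 1: u=0.589802  f(a)=+1.539e-01  f'(a)=-1.416e-01  a ← 128.306530 − (+1.539e-01/-1.416e-01) = 129.393376
iter 2: u=0.584848  f(a)=+1.977e-03  f'(a)=-1.380e-01  a ← 129.393376 − (+1.977e-03/-1.380e-01) = 129.407706
iter 3: u=0.584784  f(a)=+3.359e-07  f'(a)=-1.379e-01  a ← 129.407706 − (+3.359e-07/-1.379e-01) = 129.407709
iter 4: u=0.584784  f(a)=+2.842e-14  f'(a)=-1.379e-01  a ← 129.407709 − (+2.842e-14/-1.379e-01) = 129.407709
converged: |Δa| < 1e-12 after 4 iterations
sag = a·(cosh(S/(2a)) − 1) = 129.407709·(cosh(0.584784) − 1) = 22.764690
T_max/T_min = cosh(S/(2a)) = 1.175914

a=129.408 sag=22.765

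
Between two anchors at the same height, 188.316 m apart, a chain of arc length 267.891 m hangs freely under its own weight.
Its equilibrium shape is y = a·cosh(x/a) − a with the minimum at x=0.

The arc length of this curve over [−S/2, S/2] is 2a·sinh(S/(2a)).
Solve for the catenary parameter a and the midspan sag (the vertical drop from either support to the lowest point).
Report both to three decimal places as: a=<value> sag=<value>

seed: a₀ = √(S³/(24(L−S))) = √(188.316³/(24·79.575)) = 59.133950
iter 1: u=1.592283  f(a)=+1.072e+01  f'(a)=-3.438e+00  a ← 59.133950 − (+1.072e+01/-3.438e+00) = 62.251168
iter 2: u=1.512550  f(a)=+9.059e-01  f'(a)=-2.880e+00  a ← 62.251168 − (+9.059e-01/-2.880e+00) = 62.565735
iter 3: u=1.504945  f(a)=+7.790e-03  f'(a)=-2.830e+00  a ← 62.565735 − (+7.790e-03/-2.830e+00) = 62.568488
iter 4: u=1.504879  f(a)=+5.870e-07  f'(a)=-2.830e+00  a ← 62.568488 − (+5.870e-07/-2.830e+00) = 62.568488
iter 5: u=1.504879  f(a)=+0.000e+00  f'(a)=-2.830e+00  a ← 62.568488 − (+0.000e+00/-2.830e+00) = 62.568488
converged: |Δa| < 1e-12 after 5 iterations
sag = a·(cosh(S/(2a)) − 1) = 62.568488·(cosh(1.504879) − 1) = 85.269980
T_max/T_min = cosh(S/(2a)) = 2.362826

a=62.568 sag=85.270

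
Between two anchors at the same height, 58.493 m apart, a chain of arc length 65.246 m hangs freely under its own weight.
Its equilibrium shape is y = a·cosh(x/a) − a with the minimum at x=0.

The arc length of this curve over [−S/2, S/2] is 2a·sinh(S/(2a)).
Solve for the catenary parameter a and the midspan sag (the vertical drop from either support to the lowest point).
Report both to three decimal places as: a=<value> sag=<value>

a=35.733 sag=12.652

seed: a₀ = √(S³/(24(L−S))) = √(58.493³/(24·6.753)) = 35.140007
iter 1: u=0.832285  f(a)=+2.378e-01  f'(a)=-4.116e-01  a ← 35.140007 − (+2.378e-01/-4.116e-01) = 35.717660
iter 2: u=0.818825  f(a)=+5.990e-03  f'(a)=-3.911e-01  a ← 35.717660 − (+5.990e-03/-3.911e-01) = 35.732975
iter 3: u=0.818474  f(a)=+4.019e-06  f'(a)=-3.906e-01  a ← 35.732975 − (+4.019e-06/-3.906e-01) = 35.732985
iter 4: u=0.818473  f(a)=+1.819e-12  f'(a)=-3.906e-01  a ← 35.732985 − (+1.819e-12/-3.906e-01) = 35.732985
converged: |Δa| < 1e-12 after 4 iterations
sag = a·(cosh(S/(2a)) − 1) = 35.732985·(cosh(0.818473) − 1) = 12.651996
T_max/T_min = cosh(S/(2a)) = 1.354070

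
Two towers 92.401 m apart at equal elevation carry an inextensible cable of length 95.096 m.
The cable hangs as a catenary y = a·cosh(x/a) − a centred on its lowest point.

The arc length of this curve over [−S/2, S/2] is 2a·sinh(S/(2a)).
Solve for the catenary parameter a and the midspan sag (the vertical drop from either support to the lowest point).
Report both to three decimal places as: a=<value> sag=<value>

seed: a₀ = √(S³/(24(L−S))) = √(92.401³/(24·2.695)) = 110.440916
iter 1: u=0.418328  f(a)=+2.368e-02  f'(a)=-4.966e-02  a ← 110.440916 − (+2.368e-02/-4.966e-02) = 110.917712
iter 2: u=0.416530  f(a)=+1.542e-04  f'(a)=-4.902e-02  a ← 110.917712 − (+1.542e-04/-4.902e-02) = 110.920858
iter 3: u=0.416518  f(a)=+6.637e-09  f'(a)=-4.901e-02  a ← 110.920858 − (+6.637e-09/-4.901e-02) = 110.920858
iter 4: u=0.416518  f(a)=+0.000e+00  f'(a)=-4.901e-02  a ← 110.920858 − (+0.000e+00/-4.901e-02) = 110.920858
converged: |Δa| < 1e-12 after 4 iterations
sag = a·(cosh(S/(2a)) − 1) = 110.920858·(cosh(0.416518) − 1) = 9.761573
T_max/T_min = cosh(S/(2a)) = 1.088005

a=110.921 sag=9.762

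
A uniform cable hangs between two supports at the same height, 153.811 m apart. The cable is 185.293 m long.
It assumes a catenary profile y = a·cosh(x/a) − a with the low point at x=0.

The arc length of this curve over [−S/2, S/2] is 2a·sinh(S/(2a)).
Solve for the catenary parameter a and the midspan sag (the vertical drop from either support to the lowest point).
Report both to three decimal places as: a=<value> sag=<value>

a=71.435 sag=45.554

seed: a₀ = √(S³/(24(L−S))) = √(153.811³/(24·31.482)) = 69.397578
iter 1: u=1.108187  f(a)=+1.991e+00  f'(a)=-1.024e+00  a ← 69.397578 − (+1.991e+00/-1.024e+00) = 71.342079
iter 2: u=1.077982  f(a)=+8.673e-02  f'(a)=-9.363e-01  a ← 71.342079 − (+8.673e-02/-9.363e-01) = 71.434715
iter 3: u=1.076584  f(a)=+1.813e-04  f'(a)=-9.324e-01  a ← 71.434715 − (+1.813e-04/-9.324e-01) = 71.434910
iter 4: u=1.076581  f(a)=+7.953e-10  f'(a)=-9.324e-01  a ← 71.434910 − (+7.953e-10/-9.324e-01) = 71.434910
iter 5: u=1.076581  f(a)=-2.842e-14  f'(a)=-9.324e-01  a ← 71.434910 − (-2.842e-14/-9.324e-01) = 71.434910
converged: |Δa| < 1e-12 after 5 iterations
sag = a·(cosh(S/(2a)) − 1) = 71.434910·(cosh(1.076581) − 1) = 45.553638
T_max/T_min = cosh(S/(2a)) = 1.637694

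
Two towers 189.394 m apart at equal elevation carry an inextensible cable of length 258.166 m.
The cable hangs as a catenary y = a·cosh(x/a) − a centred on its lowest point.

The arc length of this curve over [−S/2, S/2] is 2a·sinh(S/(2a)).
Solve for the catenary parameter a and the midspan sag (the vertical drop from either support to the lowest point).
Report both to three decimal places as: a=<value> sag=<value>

a=67.394 sag=78.223

seed: a₀ = √(S³/(24(L−S))) = √(189.394³/(24·68.772)) = 64.156088
iter 1: u=1.476041  f(a)=+7.892e+00  f'(a)=-2.649e+00  a ← 64.156088 − (+7.892e+00/-2.649e+00) = 67.135619
iter 2: u=1.410533  f(a)=+5.831e-01  f'(a)=-2.271e+00  a ← 67.135619 − (+5.831e-01/-2.271e+00) = 67.392423
iter 3: u=1.405158  f(a)=+3.744e-03  f'(a)=-2.242e+00  a ← 67.392423 − (+3.744e-03/-2.242e+00) = 67.394093
iter 4: u=1.405123  f(a)=+1.566e-07  f'(a)=-2.241e+00  a ← 67.394093 − (+1.566e-07/-2.241e+00) = 67.394093
iter 5: u=1.405123  f(a)=+0.000e+00  f'(a)=-2.241e+00  a ← 67.394093 − (+0.000e+00/-2.241e+00) = 67.394093
converged: |Δa| < 1e-12 after 5 iterations
sag = a·(cosh(S/(2a)) − 1) = 67.394093·(cosh(1.405123) − 1) = 78.223161
T_max/T_min = cosh(S/(2a)) = 2.160683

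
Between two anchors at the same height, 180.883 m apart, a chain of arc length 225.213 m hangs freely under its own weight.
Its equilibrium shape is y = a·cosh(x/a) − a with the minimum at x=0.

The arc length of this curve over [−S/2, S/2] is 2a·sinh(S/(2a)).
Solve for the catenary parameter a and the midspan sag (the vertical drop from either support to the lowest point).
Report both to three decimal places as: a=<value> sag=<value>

a=77.184 sag=59.336

seed: a₀ = √(S³/(24(L−S))) = √(180.883³/(24·44.330)) = 74.583394
iter 1: u=1.212622  f(a)=+3.376e+00  f'(a)=-1.373e+00  a ← 74.583394 − (+3.376e+00/-1.373e+00) = 77.042103
iter 2: u=1.173923  f(a)=+1.741e-01  f'(a)=-1.235e+00  a ← 77.042103 − (+1.741e-01/-1.235e+00) = 77.183126
iter 3: u=1.171778  f(a)=+5.190e-04  f'(a)=-1.227e+00  a ← 77.183126 − (+5.190e-04/-1.227e+00) = 77.183549
iter 4: u=1.171772  f(a)=+4.640e-09  f'(a)=-1.227e+00  a ← 77.183549 − (+4.640e-09/-1.227e+00) = 77.183549
iter 5: u=1.171772  f(a)=+2.842e-14  f'(a)=-1.227e+00  a ← 77.183549 − (+2.842e-14/-1.227e+00) = 77.183549
converged: |Δa| < 1e-12 after 5 iterations
sag = a·(cosh(S/(2a)) − 1) = 77.183549·(cosh(1.171772) − 1) = 59.335769
T_max/T_min = cosh(S/(2a)) = 1.768762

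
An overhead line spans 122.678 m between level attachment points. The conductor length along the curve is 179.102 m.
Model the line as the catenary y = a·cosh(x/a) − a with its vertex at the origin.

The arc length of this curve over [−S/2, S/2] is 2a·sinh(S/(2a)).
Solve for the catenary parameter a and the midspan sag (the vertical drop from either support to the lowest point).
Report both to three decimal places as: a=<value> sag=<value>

seed: a₀ = √(S³/(24(L−S))) = √(122.678³/(24·56.424)) = 36.924317
iter 1: u=1.661209  f(a)=+8.317e+00  f'(a)=-3.987e+00  a ← 36.924317 − (+8.317e+00/-3.987e+00) = 39.010315
iter 2: u=1.572379  f(a)=+7.569e-01  f'(a)=-3.292e+00  a ← 39.010315 − (+7.569e-01/-3.292e+00) = 39.240244
iter 3: u=1.563166  f(a)=+7.653e-03  f'(a)=-3.225e+00  a ← 39.240244 − (+7.653e-03/-3.225e+00) = 39.242616
iter 4: u=1.563071  f(a)=+8.000e-07  f'(a)=-3.225e+00  a ← 39.242616 − (+8.000e-07/-3.225e+00) = 39.242617
iter 5: u=1.563071  f(a)=+2.842e-14  f'(a)=-3.225e+00  a ← 39.242617 − (+2.842e-14/-3.225e+00) = 39.242617
converged: |Δa| < 1e-12 after 5 iterations
sag = a·(cosh(S/(2a)) − 1) = 39.242617·(cosh(1.563071) − 1) = 58.529386
T_max/T_min = cosh(S/(2a)) = 2.491475

a=39.243 sag=58.529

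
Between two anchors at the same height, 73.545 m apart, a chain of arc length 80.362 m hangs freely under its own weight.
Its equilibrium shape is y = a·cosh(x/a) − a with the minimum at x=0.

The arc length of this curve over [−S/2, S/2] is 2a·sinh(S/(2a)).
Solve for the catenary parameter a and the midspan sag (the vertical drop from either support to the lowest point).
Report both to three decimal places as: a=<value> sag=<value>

seed: a₀ = √(S³/(24(L−S))) = √(73.545³/(24·6.817)) = 49.309144
iter 1: u=0.745754  f(a)=+1.921e-01  f'(a)=-2.922e-01  a ← 49.309144 − (+1.921e-01/-2.922e-01) = 49.966577
iter 2: u=0.735942  f(a)=+3.909e-03  f'(a)=-2.804e-01  a ← 49.966577 − (+3.909e-03/-2.804e-01) = 49.980518
iter 3: u=0.735737  f(a)=+1.694e-06  f'(a)=-2.802e-01  a ← 49.980518 − (+1.694e-06/-2.802e-01) = 49.980524
iter 4: u=0.735737  f(a)=+3.126e-13  f'(a)=-2.802e-01  a ← 49.980524 − (+3.126e-13/-2.802e-01) = 49.980524
converged: |Δa| < 1e-12 after 4 iterations
sag = a·(cosh(S/(2a)) − 1) = 49.980524·(cosh(0.735737) − 1) = 14.148764
T_max/T_min = cosh(S/(2a)) = 1.283086

a=49.981 sag=14.149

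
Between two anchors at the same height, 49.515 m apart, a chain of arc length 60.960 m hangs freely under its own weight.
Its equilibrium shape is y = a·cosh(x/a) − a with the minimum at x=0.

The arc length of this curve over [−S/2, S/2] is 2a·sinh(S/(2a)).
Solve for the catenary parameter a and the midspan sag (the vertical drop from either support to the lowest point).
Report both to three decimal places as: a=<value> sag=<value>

seed: a₀ = √(S³/(24(L−S))) = √(49.515³/(24·11.445)) = 21.022853
iter 1: u=1.177647  f(a)=+8.203e-01  f'(a)=-1.247e+00  a ← 21.022853 − (+8.203e-01/-1.247e+00) = 21.680447
iter 2: u=1.141928  f(a)=+4.006e-02  f'(a)=-1.128e+00  a ← 21.680447 − (+4.006e-02/-1.128e+00) = 21.715954
iter 3: u=1.140060  f(a)=+1.064e-04  f'(a)=-1.122e+00  a ← 21.715954 − (+1.064e-04/-1.122e+00) = 21.716049
iter 4: u=1.140055  f(a)=+7.553e-10  f'(a)=-1.122e+00  a ← 21.716049 − (+7.553e-10/-1.122e+00) = 21.716049
iter 5: u=1.140055  f(a)=+7.105e-15  f'(a)=-1.122e+00  a ← 21.716049 − (+7.105e-15/-1.122e+00) = 21.716049
converged: |Δa| < 1e-12 after 5 iterations
sag = a·(cosh(S/(2a)) − 1) = 21.716049·(cosh(1.140055) − 1) = 15.708772
T_max/T_min = cosh(S/(2a)) = 1.723372

a=21.716 sag=15.709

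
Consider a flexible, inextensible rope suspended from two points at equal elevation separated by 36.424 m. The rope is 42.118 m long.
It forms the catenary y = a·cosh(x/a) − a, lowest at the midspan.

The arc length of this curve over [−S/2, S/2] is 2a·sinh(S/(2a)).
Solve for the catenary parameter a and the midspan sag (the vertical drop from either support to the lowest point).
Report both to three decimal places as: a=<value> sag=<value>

seed: a₀ = √(S³/(24(L−S))) = √(36.424³/(24·5.694)) = 18.804730
iter 1: u=0.968480  f(a)=+2.731e-01  f'(a)=-6.643e-01  a ← 18.804730 − (+2.731e-01/-6.643e-01) = 19.215786
iter 2: u=0.947762  f(a)=+9.211e-03  f'(a)=-6.202e-01  a ← 19.215786 − (+9.211e-03/-6.202e-01) = 19.230637
iter 3: u=0.947030  f(a)=+1.129e-05  f'(a)=-6.187e-01  a ← 19.230637 − (+1.129e-05/-6.187e-01) = 19.230656
iter 4: u=0.947030  f(a)=+1.700e-11  f'(a)=-6.187e-01  a ← 19.230656 − (+1.700e-11/-6.187e-01) = 19.230656
iter 5: u=0.947030  f(a)=+7.105e-15  f'(a)=-6.187e-01  a ← 19.230656 − (+7.105e-15/-6.187e-01) = 19.230656
converged: |Δa| < 1e-12 after 5 iterations
sag = a·(cosh(S/(2a)) − 1) = 19.230656·(cosh(0.947030) − 1) = 9.287752
T_max/T_min = cosh(S/(2a)) = 1.482966

a=19.231 sag=9.288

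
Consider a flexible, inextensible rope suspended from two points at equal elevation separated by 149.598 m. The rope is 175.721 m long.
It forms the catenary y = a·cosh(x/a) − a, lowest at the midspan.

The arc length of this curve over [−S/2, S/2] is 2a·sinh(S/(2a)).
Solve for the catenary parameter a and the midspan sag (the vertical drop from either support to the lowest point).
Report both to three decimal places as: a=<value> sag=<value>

seed: a₀ = √(S³/(24(L−S))) = √(149.598³/(24·26.123)) = 73.075456
iter 1: u=1.023586  f(a)=+1.403e+00  f'(a)=-7.927e-01  a ← 73.075456 − (+1.403e+00/-7.927e-01) = 74.845462
iter 2: u=0.999379  f(a)=+5.260e-02  f'(a)=-7.343e-01  a ← 74.845462 − (+5.260e-02/-7.343e-01) = 74.917091
iter 3: u=0.998424  f(a)=+8.028e-05  f'(a)=-7.321e-01  a ← 74.917091 − (+8.028e-05/-7.321e-01) = 74.917201
iter 4: u=0.998422  f(a)=+1.877e-10  f'(a)=-7.321e-01  a ← 74.917201 − (+1.877e-10/-7.321e-01) = 74.917201
iter 5: u=0.998422  f(a)=-2.842e-14  f'(a)=-7.321e-01  a ← 74.917201 − (-2.842e-14/-7.321e-01) = 74.917201
converged: |Δa| < 1e-12 after 5 iterations
sag = a·(cosh(S/(2a)) − 1) = 74.917201·(cosh(0.998422) − 1) = 40.547315
T_max/T_min = cosh(S/(2a)) = 1.541228

a=74.917 sag=40.547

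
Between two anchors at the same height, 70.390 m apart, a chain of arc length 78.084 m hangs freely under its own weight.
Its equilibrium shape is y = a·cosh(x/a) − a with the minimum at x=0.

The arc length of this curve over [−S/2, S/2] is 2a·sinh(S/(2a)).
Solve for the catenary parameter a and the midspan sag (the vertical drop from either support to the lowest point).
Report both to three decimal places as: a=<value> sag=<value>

a=44.155 sag=14.785

seed: a₀ = √(S³/(24(L−S))) = √(70.390³/(24·7.694)) = 43.459501
iter 1: u=0.809834  f(a)=+2.563e-01  f'(a)=-3.778e-01  a ← 43.459501 − (+2.563e-01/-3.778e-01) = 44.137747
iter 2: u=0.797390  f(a)=+6.123e-03  f'(a)=-3.600e-01  a ← 44.137747 − (+6.123e-03/-3.600e-01) = 44.154754
iter 3: u=0.797083  f(a)=+3.684e-06  f'(a)=-3.596e-01  a ← 44.154754 − (+3.684e-06/-3.596e-01) = 44.154764
iter 4: u=0.797083  f(a)=+1.336e-12  f'(a)=-3.596e-01  a ← 44.154764 − (+1.336e-12/-3.596e-01) = 44.154764
converged: |Δa| < 1e-12 after 4 iterations
sag = a·(cosh(S/(2a)) − 1) = 44.154764·(cosh(0.797083) − 1) = 14.785213
T_max/T_min = cosh(S/(2a)) = 1.334850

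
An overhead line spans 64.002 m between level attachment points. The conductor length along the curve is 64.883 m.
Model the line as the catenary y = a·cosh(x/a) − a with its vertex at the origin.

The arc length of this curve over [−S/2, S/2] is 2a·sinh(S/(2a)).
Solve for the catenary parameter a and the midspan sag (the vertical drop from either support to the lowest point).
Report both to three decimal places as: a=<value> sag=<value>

seed: a₀ = √(S³/(24(L−S))) = √(64.002³/(24·0.881)) = 111.351672
iter 1: u=0.287387  f(a)=+3.645e-03  f'(a)=-1.595e-02  a ← 111.351672 − (+3.645e-03/-1.595e-02) = 111.580149
iter 2: u=0.286798  f(a)=+1.125e-05  f'(a)=-1.586e-02  a ← 111.580149 − (+1.125e-05/-1.586e-02) = 111.580858
iter 3: u=0.286797  f(a)=+1.079e-10  f'(a)=-1.586e-02  a ← 111.580858 − (+1.079e-10/-1.586e-02) = 111.580858
iter 4: u=0.286797  f(a)=+0.000e+00  f'(a)=-1.586e-02  a ← 111.580858 − (+0.000e+00/-1.586e-02) = 111.580858
converged: |Δa| < 1e-12 after 4 iterations
sag = a·(cosh(S/(2a)) − 1) = 111.580858·(cosh(0.286797) − 1) = 4.620428
T_max/T_min = cosh(S/(2a)) = 1.041409

a=111.581 sag=4.620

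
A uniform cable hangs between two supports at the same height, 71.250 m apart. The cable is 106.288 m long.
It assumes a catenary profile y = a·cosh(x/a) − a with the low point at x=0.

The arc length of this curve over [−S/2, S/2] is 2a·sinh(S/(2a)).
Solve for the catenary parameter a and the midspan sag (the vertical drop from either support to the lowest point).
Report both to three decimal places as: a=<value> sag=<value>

seed: a₀ = √(S³/(24(L−S))) = √(71.250³/(24·35.038)) = 20.739679
iter 1: u=1.717722  f(a)=+5.548e+00  f'(a)=-4.487e+00  a ← 20.739679 − (+5.548e+00/-4.487e+00) = 21.976095
iter 2: u=1.621080  f(a)=+5.348e-01  f'(a)=-3.660e+00  a ← 21.976095 − (+5.348e-01/-3.660e+00) = 22.122219
iter 3: u=1.610372  f(a)=+6.141e-03  f'(a)=-3.576e+00  a ← 22.122219 − (+6.141e-03/-3.576e+00) = 22.123936
iter 4: u=1.610247  f(a)=+8.303e-07  f'(a)=-3.575e+00  a ← 22.123936 − (+8.303e-07/-3.575e+00) = 22.123936
iter 5: u=1.610247  f(a)=+0.000e+00  f'(a)=-3.575e+00  a ← 22.123936 − (+0.000e+00/-3.575e+00) = 22.123936
converged: |Δa| < 1e-12 after 5 iterations
sag = a·(cosh(S/(2a)) − 1) = 22.123936·(cosh(1.610247) − 1) = 35.441273
T_max/T_min = cosh(S/(2a)) = 2.601942

a=22.124 sag=35.441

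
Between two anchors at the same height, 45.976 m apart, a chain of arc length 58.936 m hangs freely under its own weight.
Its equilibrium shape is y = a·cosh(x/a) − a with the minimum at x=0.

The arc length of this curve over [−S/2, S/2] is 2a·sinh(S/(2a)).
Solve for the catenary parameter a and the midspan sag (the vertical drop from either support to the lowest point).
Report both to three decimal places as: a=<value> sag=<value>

seed: a₀ = √(S³/(24(L−S))) = √(45.976³/(24·12.960)) = 17.676190
iter 1: u=1.300507  f(a)=+1.141e+00  f'(a)=-1.730e+00  a ← 17.676190 − (+1.141e+00/-1.730e+00) = 18.335877
iter 2: u=1.253717  f(a)=+6.699e-02  f'(a)=-1.532e+00  a ← 18.335877 − (+6.699e-02/-1.532e+00) = 18.379603
iter 3: u=1.250734  f(a)=+2.628e-04  f'(a)=-1.520e+00  a ← 18.379603 − (+2.628e-04/-1.520e+00) = 18.379776
iter 4: u=1.250723  f(a)=+4.077e-09  f'(a)=-1.520e+00  a ← 18.379776 − (+4.077e-09/-1.520e+00) = 18.379776
iter 5: u=1.250723  f(a)=+0.000e+00  f'(a)=-1.520e+00  a ← 18.379776 − (+0.000e+00/-1.520e+00) = 18.379776
converged: |Δa| < 1e-12 after 5 iterations
sag = a·(cosh(S/(2a)) − 1) = 18.379776·(cosh(1.250723) − 1) = 16.350315
T_max/T_min = cosh(S/(2a)) = 1.889582

a=18.380 sag=16.350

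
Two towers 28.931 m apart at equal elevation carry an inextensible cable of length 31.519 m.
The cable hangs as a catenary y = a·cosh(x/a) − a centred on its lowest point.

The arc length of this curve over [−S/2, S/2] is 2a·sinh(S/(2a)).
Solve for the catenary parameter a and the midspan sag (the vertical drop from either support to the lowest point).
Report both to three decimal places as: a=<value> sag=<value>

seed: a₀ = √(S³/(24(L−S))) = √(28.931³/(24·2.588)) = 19.745012
iter 1: u=0.732615  f(a)=+7.035e-02  f'(a)=-2.765e-01  a ← 19.745012 − (+7.035e-02/-2.765e-01) = 19.999444
iter 2: u=0.723295  f(a)=+1.383e-03  f'(a)=-2.657e-01  a ← 19.999444 − (+1.383e-03/-2.657e-01) = 20.004649
iter 3: u=0.723107  f(a)=+5.581e-07  f'(a)=-2.655e-01  a ← 20.004649 − (+5.581e-07/-2.655e-01) = 20.004651
iter 4: u=0.723107  f(a)=+8.527e-14  f'(a)=-2.655e-01  a ← 20.004651 − (+8.527e-14/-2.655e-01) = 20.004651
converged: |Δa| < 1e-12 after 4 iterations
sag = a·(cosh(S/(2a)) − 1) = 20.004651·(cosh(0.723107) − 1) = 5.461953
T_max/T_min = cosh(S/(2a)) = 1.273034

a=20.005 sag=5.462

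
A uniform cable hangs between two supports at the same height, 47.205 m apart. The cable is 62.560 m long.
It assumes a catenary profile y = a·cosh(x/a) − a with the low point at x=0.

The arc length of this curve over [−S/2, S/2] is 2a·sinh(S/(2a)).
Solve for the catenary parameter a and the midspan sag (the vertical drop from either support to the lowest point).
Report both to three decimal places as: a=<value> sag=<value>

seed: a₀ = √(S³/(24(L−S))) = √(47.205³/(24·15.355)) = 16.894738
iter 1: u=1.397033  f(a)=+1.570e+00  f'(a)=-2.198e+00  a ← 16.894738 − (+1.570e+00/-2.198e+00) = 17.608967
iter 2: u=1.340368  f(a)=+1.050e-01  f'(a)=-1.913e+00  a ← 17.608967 − (+1.050e-01/-1.913e+00) = 17.663880
iter 3: u=1.336201  f(a)=+5.449e-04  f'(a)=-1.893e+00  a ← 17.663880 − (+5.449e-04/-1.893e+00) = 17.664167
iter 4: u=1.336180  f(a)=+1.483e-08  f'(a)=-1.893e+00  a ← 17.664167 − (+1.483e-08/-1.893e+00) = 17.664167
iter 5: u=1.336180  f(a)=-1.421e-14  f'(a)=-1.893e+00  a ← 17.664167 − (-1.421e-14/-1.893e+00) = 17.664167
converged: |Δa| < 1e-12 after 5 iterations
sag = a·(cosh(S/(2a)) − 1) = 17.664167·(cosh(1.336180) − 1) = 18.258823
T_max/T_min = cosh(S/(2a)) = 2.033664

a=17.664 sag=18.259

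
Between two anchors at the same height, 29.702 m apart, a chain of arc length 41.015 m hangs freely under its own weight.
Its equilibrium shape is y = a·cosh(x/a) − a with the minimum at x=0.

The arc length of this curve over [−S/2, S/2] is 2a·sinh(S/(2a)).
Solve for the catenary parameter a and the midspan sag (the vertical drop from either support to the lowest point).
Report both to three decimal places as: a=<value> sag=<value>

a=10.342 sag=12.626

seed: a₀ = √(S³/(24(L−S))) = √(29.702³/(24·11.313)) = 9.823902
iter 1: u=1.511721  f(a)=+1.365e+00  f'(a)=-2.874e+00  a ← 9.823902 − (+1.365e+00/-2.874e+00) = 10.298900
iter 2: u=1.441999  f(a)=+1.053e-01  f'(a)=-2.447e+00  a ← 10.298900 − (+1.053e-01/-2.447e+00) = 10.341924
iter 3: u=1.436000  f(a)=+7.413e-04  f'(a)=-2.412e+00  a ← 10.341924 − (+7.413e-04/-2.412e+00) = 10.342231
iter 4: u=1.435957  f(a)=+3.734e-08  f'(a)=-2.412e+00  a ← 10.342231 − (+3.734e-08/-2.412e+00) = 10.342231
iter 5: u=1.435957  f(a)=-7.105e-15  f'(a)=-2.412e+00  a ← 10.342231 − (-7.105e-15/-2.412e+00) = 10.342231
converged: |Δa| < 1e-12 after 5 iterations
sag = a·(cosh(S/(2a)) − 1) = 10.342231·(cosh(1.435957) − 1) = 12.625557
T_max/T_min = cosh(S/(2a)) = 2.220777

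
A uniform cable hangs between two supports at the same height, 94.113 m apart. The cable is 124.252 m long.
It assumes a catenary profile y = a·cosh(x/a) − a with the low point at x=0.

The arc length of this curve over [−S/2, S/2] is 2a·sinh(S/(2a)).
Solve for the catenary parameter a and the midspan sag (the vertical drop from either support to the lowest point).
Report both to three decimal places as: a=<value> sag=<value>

a=35.471 sag=36.068

seed: a₀ = √(S³/(24(L−S))) = √(94.113³/(24·30.139)) = 33.947233
iter 1: u=1.386166  f(a)=+3.032e+00  f'(a)=-2.141e+00  a ← 33.947233 − (+3.032e+00/-2.141e+00) = 35.363154
iter 2: u=1.330665  f(a)=+2.000e-01  f'(a)=-1.867e+00  a ← 35.363154 − (+2.000e-01/-1.867e+00) = 35.470266
iter 3: u=1.326646  f(a)=+1.006e-03  f'(a)=-1.848e+00  a ← 35.470266 − (+1.006e-03/-1.848e+00) = 35.470811
iter 4: u=1.326626  f(a)=+2.576e-08  f'(a)=-1.848e+00  a ← 35.470811 − (+2.576e-08/-1.848e+00) = 35.470811
iter 5: u=1.326626  f(a)=+1.421e-14  f'(a)=-1.848e+00  a ← 35.470811 − (+1.421e-14/-1.848e+00) = 35.470811
converged: |Δa| < 1e-12 after 5 iterations
sag = a·(cosh(S/(2a)) − 1) = 35.470811·(cosh(1.326626) − 1) = 36.068118
T_max/T_min = cosh(S/(2a)) = 2.016839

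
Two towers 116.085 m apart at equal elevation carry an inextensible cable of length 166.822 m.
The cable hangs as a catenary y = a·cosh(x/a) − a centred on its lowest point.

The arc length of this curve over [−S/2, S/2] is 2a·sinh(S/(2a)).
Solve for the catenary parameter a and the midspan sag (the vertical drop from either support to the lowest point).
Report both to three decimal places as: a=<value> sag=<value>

seed: a₀ = √(S³/(24(L−S))) = √(116.085³/(24·50.737)) = 35.842323
iter 1: u=1.619384  f(a)=+7.084e+00  f'(a)=-3.647e+00  a ← 35.842323 − (+7.084e+00/-3.647e+00) = 37.784839
iter 2: u=1.536132  f(a)=+6.166e-01  f'(a)=-3.037e+00  a ← 37.784839 − (+6.166e-01/-3.037e+00) = 37.987876
iter 3: u=1.527922  f(a)=+5.657e-03  f'(a)=-2.981e+00  a ← 37.987876 − (+5.657e-03/-2.981e+00) = 37.989773
iter 4: u=1.527845  f(a)=+4.857e-07  f'(a)=-2.981e+00  a ← 37.989773 − (+4.857e-07/-2.981e+00) = 37.989774
iter 5: u=1.527845  f(a)=-2.842e-14  f'(a)=-2.981e+00  a ← 37.989774 − (-2.842e-14/-2.981e+00) = 37.989774
converged: |Δa| < 1e-12 after 5 iterations
sag = a·(cosh(S/(2a)) − 1) = 37.989774·(cosh(1.527845) − 1) = 53.665111
T_max/T_min = cosh(S/(2a)) = 2.412620

a=37.990 sag=53.665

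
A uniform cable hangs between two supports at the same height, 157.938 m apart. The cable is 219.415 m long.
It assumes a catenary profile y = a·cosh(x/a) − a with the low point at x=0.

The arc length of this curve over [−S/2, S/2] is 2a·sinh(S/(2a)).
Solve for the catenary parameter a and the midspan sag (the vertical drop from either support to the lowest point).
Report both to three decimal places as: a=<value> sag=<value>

a=54.455 sag=68.024

seed: a₀ = √(S³/(24(L−S))) = √(157.938³/(24·61.477)) = 51.673514
iter 1: u=1.528230  f(a)=+7.591e+00  f'(a)=-2.984e+00  a ← 51.673514 − (+7.591e+00/-2.984e+00) = 54.217906
iter 2: u=1.456511  f(a)=+5.967e-01  f'(a)=-2.531e+00  a ← 54.217906 − (+5.967e-01/-2.531e+00) = 54.453637
iter 3: u=1.450206  f(a)=+4.382e-03  f'(a)=-2.494e+00  a ← 54.453637 − (+4.382e-03/-2.494e+00) = 54.455394
iter 4: u=1.450159  f(a)=+2.402e-07  f'(a)=-2.494e+00  a ← 54.455394 − (+2.402e-07/-2.494e+00) = 54.455394
iter 5: u=1.450159  f(a)=+0.000e+00  f'(a)=-2.494e+00  a ← 54.455394 − (+0.000e+00/-2.494e+00) = 54.455394
converged: |Δa| < 1e-12 after 5 iterations
sag = a·(cosh(S/(2a)) − 1) = 54.455394·(cosh(1.450159) − 1) = 68.023688
T_max/T_min = cosh(S/(2a)) = 2.249163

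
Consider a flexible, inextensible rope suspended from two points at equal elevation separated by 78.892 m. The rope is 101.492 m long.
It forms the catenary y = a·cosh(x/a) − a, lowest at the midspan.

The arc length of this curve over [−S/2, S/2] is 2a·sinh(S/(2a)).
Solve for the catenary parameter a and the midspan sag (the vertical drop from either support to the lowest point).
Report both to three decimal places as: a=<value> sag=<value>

a=31.304 sag=28.321

seed: a₀ = √(S³/(24(L−S))) = √(78.892³/(24·22.600)) = 30.087743
iter 1: u=1.311032  f(a)=+2.024e+00  f'(a)=-1.777e+00  a ← 30.087743 − (+2.024e+00/-1.777e+00) = 31.226648
iter 2: u=1.263216  f(a)=+1.206e-01  f'(a)=-1.571e+00  a ← 31.226648 − (+1.206e-01/-1.571e+00) = 31.303407
iter 3: u=1.260118  f(a)=+4.881e-04  f'(a)=-1.558e+00  a ← 31.303407 − (+4.881e-04/-1.558e+00) = 31.303720
iter 4: u=1.260106  f(a)=+8.069e-09  f'(a)=-1.558e+00  a ← 31.303720 − (+8.069e-09/-1.558e+00) = 31.303720
iter 5: u=1.260106  f(a)=+1.421e-14  f'(a)=-1.558e+00  a ← 31.303720 − (+1.421e-14/-1.558e+00) = 31.303720
converged: |Δa| < 1e-12 after 5 iterations
sag = a·(cosh(S/(2a)) − 1) = 31.303720·(cosh(1.260106) − 1) = 28.320767
T_max/T_min = cosh(S/(2a)) = 1.904709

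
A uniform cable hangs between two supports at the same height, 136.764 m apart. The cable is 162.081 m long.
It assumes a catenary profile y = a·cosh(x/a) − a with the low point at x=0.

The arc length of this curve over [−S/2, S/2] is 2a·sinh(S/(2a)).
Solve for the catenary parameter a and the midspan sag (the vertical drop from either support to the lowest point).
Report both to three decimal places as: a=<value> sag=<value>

a=66.615 sag=38.290

seed: a₀ = √(S³/(24(L−S))) = √(136.764³/(24·25.317)) = 64.885245
iter 1: u=1.053891  f(a)=+1.444e+00  f'(a)=-8.705e-01  a ← 64.885245 − (+1.444e+00/-8.705e-01) = 66.543656
iter 2: u=1.027626  f(a)=+5.720e-02  f'(a)=-8.028e-01  a ← 66.543656 − (+5.720e-02/-8.028e-01) = 66.614911
iter 3: u=1.026527  f(a)=+9.801e-05  f'(a)=-8.000e-01  a ← 66.614911 − (+9.801e-05/-8.000e-01) = 66.615034
iter 4: u=1.026525  f(a)=+2.888e-10  f'(a)=-8.000e-01  a ← 66.615034 − (+2.888e-10/-8.000e-01) = 66.615034
iter 5: u=1.026525  f(a)=+0.000e+00  f'(a)=-8.000e-01  a ← 66.615034 − (+0.000e+00/-8.000e-01) = 66.615034
converged: |Δa| < 1e-12 after 5 iterations
sag = a·(cosh(S/(2a)) − 1) = 66.615034·(cosh(1.026525) − 1) = 38.290282
T_max/T_min = cosh(S/(2a)) = 1.574799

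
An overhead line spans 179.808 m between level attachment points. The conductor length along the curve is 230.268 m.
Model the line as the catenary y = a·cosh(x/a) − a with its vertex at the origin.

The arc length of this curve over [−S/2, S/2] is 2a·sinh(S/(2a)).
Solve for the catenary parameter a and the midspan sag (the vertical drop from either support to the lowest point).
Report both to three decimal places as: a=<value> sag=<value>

seed: a₀ = √(S³/(24(L−S))) = √(179.808³/(24·50.460)) = 69.284210
iter 1: u=1.297612  f(a)=+4.423e+00  f'(a)=-1.717e+00  a ← 69.284210 − (+4.423e+00/-1.717e+00) = 71.859832
iter 2: u=1.251102  f(a)=+2.586e-01  f'(a)=-1.522e+00  a ← 71.859832 − (+2.586e-01/-1.522e+00) = 72.029764
iter 3: u=1.248151  f(a)=+1.005e-03  f'(a)=-1.510e+00  a ← 72.029764 − (+1.005e-03/-1.510e+00) = 72.030430
iter 4: u=1.248139  f(a)=+1.533e-08  f'(a)=-1.510e+00  a ← 72.030430 − (+1.533e-08/-1.510e+00) = 72.030430
iter 5: u=1.248139  f(a)=+0.000e+00  f'(a)=-1.510e+00  a ← 72.030430 − (+0.000e+00/-1.510e+00) = 72.030430
converged: |Δa| < 1e-12 after 5 iterations
sag = a·(cosh(S/(2a)) − 1) = 72.030430·(cosh(1.248139) − 1) = 63.779072
T_max/T_min = cosh(S/(2a)) = 1.885446

a=72.030 sag=63.779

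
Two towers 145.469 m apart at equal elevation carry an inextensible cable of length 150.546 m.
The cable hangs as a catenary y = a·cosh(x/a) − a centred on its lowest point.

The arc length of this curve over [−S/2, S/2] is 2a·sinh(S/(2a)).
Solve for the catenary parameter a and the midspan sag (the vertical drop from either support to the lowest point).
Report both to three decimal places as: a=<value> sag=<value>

a=159.770 sag=16.844

seed: a₀ = √(S³/(24(L−S))) = √(145.469³/(24·5.077)) = 158.944856
iter 1: u=0.457608  f(a)=+5.342e-02  f'(a)=-6.523e-02  a ← 158.944856 − (+5.342e-02/-6.523e-02) = 159.763836
iter 2: u=0.455263  f(a)=+4.157e-04  f'(a)=-6.422e-02  a ← 159.763836 − (+4.157e-04/-6.422e-02) = 159.770310
iter 3: u=0.455244  f(a)=+2.561e-08  f'(a)=-6.421e-02  a ← 159.770310 − (+2.561e-08/-6.421e-02) = 159.770310
iter 4: u=0.455244  f(a)=+0.000e+00  f'(a)=-6.421e-02  a ← 159.770310 − (+0.000e+00/-6.421e-02) = 159.770310
converged: |Δa| < 1e-12 after 4 iterations
sag = a·(cosh(S/(2a)) − 1) = 159.770310·(cosh(0.455244) − 1) = 16.843892
T_max/T_min = cosh(S/(2a)) = 1.105426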